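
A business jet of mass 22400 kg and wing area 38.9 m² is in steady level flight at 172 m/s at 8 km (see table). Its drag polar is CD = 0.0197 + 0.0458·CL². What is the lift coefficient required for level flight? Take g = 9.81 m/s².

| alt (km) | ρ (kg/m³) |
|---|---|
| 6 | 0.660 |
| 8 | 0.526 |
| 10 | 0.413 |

CL = 0.726

At 8 km, from the table: ρ = 0.526 kg/m³.
In steady level flight, lift balances weight: W = mg = 22400 × 9.81 = 2.1974×10^5 N.
Dynamic pressure q = 0.5 × 0.526 × 172² = 7781 Pa.
CL = 2W/(ρv²S) = 2×2.1974×10^5/(0.526×172²×38.9) = 0.726.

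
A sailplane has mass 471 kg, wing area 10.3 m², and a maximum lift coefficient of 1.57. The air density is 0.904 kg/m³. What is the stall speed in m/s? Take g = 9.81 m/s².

Weight W = mg = 471 × 9.81 = 4621 N.
From L = ½ρV²S·CL,max = W: V_stall = √(2W/(ρSCL,max)) = √(2·4621/(0.904·10.3·1.57))
V_stall = √632.1 = 25.1 m/s

V_stall = 25.1 m/s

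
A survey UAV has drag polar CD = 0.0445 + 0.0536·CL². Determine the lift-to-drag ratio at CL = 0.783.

L/D = 10.1

CD = 0.0445 + 0.0536 × 0.783² = 0.07736
L/D = CL/CD = 0.783 / 0.07736 = 10.1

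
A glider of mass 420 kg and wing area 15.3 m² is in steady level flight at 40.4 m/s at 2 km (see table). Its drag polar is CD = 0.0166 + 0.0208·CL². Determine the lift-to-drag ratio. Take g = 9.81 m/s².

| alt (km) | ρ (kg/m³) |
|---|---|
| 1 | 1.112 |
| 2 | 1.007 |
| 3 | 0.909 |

L/D = 17.4

At 2 km, from the table: ρ = 1.007 kg/m³.
Weight W = mg = 420 × 9.81 = 4120.2 N; in level flight L = W.
q = ½ρv² = ½ × 1.007 × 40.4² = 821.8 Pa.
Required CL = L/(qS) = 4120.2/(821.8·15.3) = 0.3277.
CD = 0.0166 + 0.0208 × 0.3277² = 0.01883.
L/D = CL/CD = 0.3277 / 0.01883 = 17.4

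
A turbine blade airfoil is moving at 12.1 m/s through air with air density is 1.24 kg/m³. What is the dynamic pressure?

q = ½ρv² = ½ × 1.24 × 12.1² = 90.8 Pa

q = 90.8 Pa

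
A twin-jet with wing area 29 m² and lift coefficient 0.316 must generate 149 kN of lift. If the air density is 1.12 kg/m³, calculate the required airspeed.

L = ½ρv²S·CL ⇒ v = √(2L/(ρ·S·CL))
v = √(2 × 1.49×10^5 / (1.12 × 29 × 0.316)) = √29030 = 170 m/s

v = 170 m/s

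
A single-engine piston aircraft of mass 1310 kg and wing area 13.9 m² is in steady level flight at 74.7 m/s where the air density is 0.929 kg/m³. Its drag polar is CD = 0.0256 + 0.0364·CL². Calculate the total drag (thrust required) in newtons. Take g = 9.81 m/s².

D = 1090 N

Level flight ⇒ L = W = m·g = 1310 × 9.81 = 12851 N.
Dynamic pressure q = 0.5 × 0.929 × 74.7² = 2592 Pa.
CL = 2W/(ρv²S) = 2×12851/(0.929×74.7²×13.9) = 0.3567.
CD = 0.0256 + 0.0364 × 0.3567² = 0.03023.
D = q·S·CD = 2592 × 13.9 × 0.03023 = 1089 N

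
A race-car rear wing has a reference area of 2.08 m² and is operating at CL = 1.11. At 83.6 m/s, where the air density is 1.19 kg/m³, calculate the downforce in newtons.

Dynamic pressure q = ½ρv² = ½ × 1.19 × 83.6² = 4158 Pa.
L = q·S·CL = 4158 × 2.08 × 1.11 = 9600 N ≈ 9.6 kN

L = 9600 N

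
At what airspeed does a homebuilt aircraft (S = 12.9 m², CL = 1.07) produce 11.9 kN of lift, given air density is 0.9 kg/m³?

L = ½ρv²S·CL ⇒ v = √(2L/(ρ·S·CL))
v = √(2 × 11900 / (0.9 × 12.9 × 1.07)) = √1916 = 43.8 m/s

v = 43.8 m/s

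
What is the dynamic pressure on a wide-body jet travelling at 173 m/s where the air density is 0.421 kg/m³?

q = 6300 Pa

q = ½ρv² = ½ × 0.421 × 173² = 6300 Pa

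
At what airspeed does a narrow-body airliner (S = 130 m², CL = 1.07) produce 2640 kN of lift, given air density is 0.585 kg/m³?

L = ½ρv²S·CL ⇒ v = √(2L/(ρ·S·CL))
v = √(2 × 2.64×10^6 / (0.585 × 130 × 1.07)) = √64890 = 255 m/s

v = 255 m/s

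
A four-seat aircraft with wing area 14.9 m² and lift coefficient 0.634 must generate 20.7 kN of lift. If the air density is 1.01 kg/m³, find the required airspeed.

v = 65.9 m/s

L = ½ρv²S·CL ⇒ v = √(2L/(ρ·S·CL))
v = √(2 × 20700 / (1.01 × 14.9 × 0.634)) = √4339 = 65.9 m/s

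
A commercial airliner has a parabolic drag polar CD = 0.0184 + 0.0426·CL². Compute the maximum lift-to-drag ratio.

For CD = CD0 + K·CL², (L/D)max occurs at CL* = √(CD0/K) and equals 1/(2√(K·CD0)).
(L/D)max = 1/(2√(0.0426 × 0.0184)) = 1/(2 × 0.028) = 17.9

(L/D)max = 17.9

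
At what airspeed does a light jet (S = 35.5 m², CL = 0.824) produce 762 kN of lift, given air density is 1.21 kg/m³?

v = 208 m/s

L = ½ρv²S·CL ⇒ v = √(2L/(ρ·S·CL))
v = √(2 × 7.62×10^5 / (1.21 × 35.5 × 0.824)) = √43060 = 208 m/s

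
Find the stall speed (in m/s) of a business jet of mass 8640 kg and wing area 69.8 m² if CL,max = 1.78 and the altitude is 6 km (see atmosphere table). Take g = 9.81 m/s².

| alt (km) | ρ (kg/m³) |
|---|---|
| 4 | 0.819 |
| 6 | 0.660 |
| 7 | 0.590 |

V_stall = 45.5 m/s

At 6 km, from the table: ρ = 0.660 kg/m³.
Stall occurs when L = W at CL,max. W = mg = 8640 × 9.81 = 84760 N.
From L = ½ρV²S·CL,max = W: V_stall = √(2W/(ρSCL,max)) = √(2·84760/(0.66·69.8·1.78))
V_stall = √2067 = 45.5 m/s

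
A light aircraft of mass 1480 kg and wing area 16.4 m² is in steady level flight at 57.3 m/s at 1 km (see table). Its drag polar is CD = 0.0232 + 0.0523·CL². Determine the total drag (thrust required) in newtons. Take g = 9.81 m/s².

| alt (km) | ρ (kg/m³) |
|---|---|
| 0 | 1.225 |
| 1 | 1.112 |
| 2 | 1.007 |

D = 1060 N

At 1 km, from the table: ρ = 1.112 kg/m³.
Level flight ⇒ L = W = m·g = 1480 × 9.81 = 14519 N.
q = ½ρv² = ½ × 1.112 × 57.3² = 1826 Pa.
CL = W/(q·S) = 14519 / (1826 × 16.4) = 0.485.
CD = 0.0232 + 0.0523 × 0.485² = 0.0355.
D = q·S·CD = 1826 × 16.4 × 0.0355 = 1063 N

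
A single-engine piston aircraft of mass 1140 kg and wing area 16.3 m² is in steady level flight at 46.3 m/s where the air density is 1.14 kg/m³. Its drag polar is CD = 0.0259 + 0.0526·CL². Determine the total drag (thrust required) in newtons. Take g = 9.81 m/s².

In steady level flight, lift balances weight: W = mg = 1140 × 9.81 = 11183 N.
q = ½ρv² = ½ × 1.14 × 46.3² = 1222 Pa.
CL = W/(q·S) = 11183 / (1222 × 16.3) = 0.5615.
CD = 0.0259 + 0.0526 × 0.5615² = 0.04248.
D = q·S·CD = 1222 × 16.3 × 0.04248 = 846.2 N

D = 846 N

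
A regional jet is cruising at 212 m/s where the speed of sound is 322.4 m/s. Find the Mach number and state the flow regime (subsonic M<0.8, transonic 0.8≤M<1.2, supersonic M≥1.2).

M = v/a = 212 / 322.4 = 0.658
M = 0.658 → subsonic.

M = 0.658 (subsonic)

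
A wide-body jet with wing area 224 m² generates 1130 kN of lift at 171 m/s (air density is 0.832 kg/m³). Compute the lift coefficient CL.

From L = ½ρv²S·CL, rearranging gives CL = 2L/(ρv²S).
CL = 2 × 1.13×10^6 / (0.832 × 171² × 224) = 0.415

CL = 0.415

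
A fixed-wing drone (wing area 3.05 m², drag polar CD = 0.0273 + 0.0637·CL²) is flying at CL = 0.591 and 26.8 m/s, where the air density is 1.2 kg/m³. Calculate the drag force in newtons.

CD = 0.0273 + 0.0637 × 0.591² = 0.04955
D = ½ρv²S·CD = ½ × 1.2 × 26.8² × 3.05 × 0.04955 = 65.1 N

D = 65.1 N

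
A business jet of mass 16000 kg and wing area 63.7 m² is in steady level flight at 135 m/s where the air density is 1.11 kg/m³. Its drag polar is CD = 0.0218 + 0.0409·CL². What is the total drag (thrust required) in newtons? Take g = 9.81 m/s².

Level flight ⇒ L = W = m·g = 16000 × 9.81 = 1.5696×10^5 N.
q = ½ρv² = ½ × 1.11 × 135² = 10110 Pa.
CL = 2W/(ρv²S) = 2×1.5696×10^5/(1.11×135²×63.7) = 0.2436.
CD = 0.0218 + 0.0409 × 0.2436² = 0.02423.
D = q·S·CD = 10110 × 63.7 × 0.02423 = 15610 N

D = 15600 N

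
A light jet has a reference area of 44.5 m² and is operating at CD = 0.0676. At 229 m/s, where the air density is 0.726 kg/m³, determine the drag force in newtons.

Dynamic pressure q = ½ρv² = ½ × 0.726 × 229² = 19040 Pa.
D = q·S·CD = 19040 × 44.5 × 0.0676 = 57300 N ≈ 57.3 kN

D = 57300 N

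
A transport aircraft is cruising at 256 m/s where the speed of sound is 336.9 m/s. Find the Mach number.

M = v/a = 256 / 336.9 = 0.76

M = 0.76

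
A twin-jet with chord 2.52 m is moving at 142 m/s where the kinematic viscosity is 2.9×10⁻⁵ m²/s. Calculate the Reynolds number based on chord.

Re = v·c/ν = 142 × 2.52 / (2.9×10⁻⁵) = 1.23×10^7

Re = 1.23×10^7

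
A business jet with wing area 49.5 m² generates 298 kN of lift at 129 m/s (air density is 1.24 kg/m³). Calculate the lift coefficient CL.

CL = 0.583

From L = ½ρv²S·CL, rearranging gives CL = 2L/(ρv²S).
CL = 2 × 2.98×10^5 / (1.24 × 129² × 49.5) = 0.583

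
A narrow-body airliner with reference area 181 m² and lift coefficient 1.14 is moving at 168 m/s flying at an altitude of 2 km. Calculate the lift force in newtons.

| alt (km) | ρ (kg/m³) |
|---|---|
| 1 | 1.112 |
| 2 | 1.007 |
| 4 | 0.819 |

L = 2.93×10^6 N

At 2 km, from the table: ρ = 1.007 kg/m³.
L = ½ρv²S·CL = ½ × 1.007 × 168² × 181 × 1.14 = 2.93×10^6 N ≈ 2930 kN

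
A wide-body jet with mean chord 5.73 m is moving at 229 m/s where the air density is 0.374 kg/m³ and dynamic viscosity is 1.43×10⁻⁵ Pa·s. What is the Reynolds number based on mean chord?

Re = 3.43×10^7

Re = ρ·v·c/μ = 0.374 × 229 × 5.73 / (1.43×10⁻⁵) = 3.43×10^7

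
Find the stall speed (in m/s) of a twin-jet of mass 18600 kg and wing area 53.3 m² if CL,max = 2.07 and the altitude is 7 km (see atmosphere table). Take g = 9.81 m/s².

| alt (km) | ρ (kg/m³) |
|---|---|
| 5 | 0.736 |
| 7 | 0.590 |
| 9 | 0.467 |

V_stall = 74.9 m/s

At 7 km, from the table: ρ = 0.590 kg/m³.
Stall occurs when L = W at CL,max. W = mg = 18600 × 9.81 = 1.825×10^5 N.
From L = ½ρV²S·CL,max = W: V_stall = √(2W/(ρSCL,max)) = √(2·1.825×10^5/(0.59·53.3·2.07))
V_stall = √5606 = 74.9 m/s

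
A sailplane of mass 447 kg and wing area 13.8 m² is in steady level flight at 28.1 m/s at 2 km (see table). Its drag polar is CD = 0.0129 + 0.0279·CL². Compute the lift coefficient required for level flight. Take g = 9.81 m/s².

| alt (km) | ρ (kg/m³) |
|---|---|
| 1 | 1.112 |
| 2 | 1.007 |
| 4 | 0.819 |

At 2 km, from the table: ρ = 1.007 kg/m³.
Level flight ⇒ L = W = m·g = 447 × 9.81 = 4385.1 N.
q = ½ρv² = ½ × 1.007 × 28.1² = 397.6 Pa.
CL = W/(q·S) = 4385.1 / (397.6 × 13.8) = 0.7993.

CL = 0.799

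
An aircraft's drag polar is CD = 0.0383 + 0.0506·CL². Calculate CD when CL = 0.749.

CD = 0.0667

CD = 0.0383 + 0.0506 × 0.749² = 0.0383 + 0.02839 = 0.0667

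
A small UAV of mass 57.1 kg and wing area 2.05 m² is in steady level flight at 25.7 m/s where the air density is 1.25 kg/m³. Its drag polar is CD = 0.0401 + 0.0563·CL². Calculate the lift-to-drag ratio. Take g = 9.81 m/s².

L/D = 10.2

Level flight ⇒ L = W = m·g = 57.1 × 9.81 = 560.15 N.
q = ½ρv² = ½ × 1.25 × 25.7² = 412.8 Pa.
CL = W/(q·S) = 560.15 / (412.8 × 2.05) = 0.6619.
CD = 0.0401 + 0.0563 × 0.6619² = 0.06477.
L/D = CL/CD = 0.6619 / 0.06477 = 10.2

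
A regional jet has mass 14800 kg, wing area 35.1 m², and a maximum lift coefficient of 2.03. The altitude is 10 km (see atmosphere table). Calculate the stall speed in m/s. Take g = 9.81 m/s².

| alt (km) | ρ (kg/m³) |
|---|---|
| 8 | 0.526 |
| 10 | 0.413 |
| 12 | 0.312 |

At 10 km, from the table: ρ = 0.413 kg/m³.
Weight W = mg = 14800 × 9.81 = 1.452×10^5 N.
V_stall = √(2W/(ρ·S·CL,max)) = √(2 × 1.452×10^5 / (0.413 × 35.1 × 2.03))
V_stall = √9868 = 99.3 m/s

V_stall = 99.3 m/s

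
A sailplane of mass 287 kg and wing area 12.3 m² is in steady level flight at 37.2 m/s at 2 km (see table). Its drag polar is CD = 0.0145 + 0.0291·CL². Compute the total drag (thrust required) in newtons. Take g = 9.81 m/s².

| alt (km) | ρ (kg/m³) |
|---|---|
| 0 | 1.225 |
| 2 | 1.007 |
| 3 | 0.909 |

At 2 km, from the table: ρ = 1.007 kg/m³.
Level flight ⇒ L = W = m·g = 287 × 9.81 = 2815.5 N.
q = ½ρv² = ½ × 1.007 × 37.2² = 696.8 Pa.
CL = 2W/(ρv²S) = 2×2815.5/(1.007×37.2²×12.3) = 0.3285.
CD = 0.0145 + 0.0291 × 0.3285² = 0.01764.
D = q·S·CD = 696.8 × 12.3 × 0.01764 = 151.2 N

D = 151 N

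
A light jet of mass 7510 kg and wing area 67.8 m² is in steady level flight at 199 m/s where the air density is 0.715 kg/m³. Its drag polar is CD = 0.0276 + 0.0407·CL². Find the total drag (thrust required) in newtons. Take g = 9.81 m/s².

Weight W = mg = 7510 × 9.81 = 73673 N; in level flight L = W.
Dynamic pressure q = 0.5 × 0.715 × 199² = 14160 Pa.
CL = W/(q·S) = 73673 / (14160 × 67.8) = 0.07675.
CD = 0.0276 + 0.0407 × 0.07675² = 0.02784.
D = q·S·CD = 14160 × 67.8 × 0.02784 = 26720 N

D = 26700 N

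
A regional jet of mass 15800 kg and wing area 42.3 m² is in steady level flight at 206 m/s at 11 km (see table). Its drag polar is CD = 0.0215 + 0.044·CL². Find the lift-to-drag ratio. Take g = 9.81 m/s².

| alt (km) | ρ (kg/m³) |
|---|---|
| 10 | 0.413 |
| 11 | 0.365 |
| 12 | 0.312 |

L/D = 15.1

At 11 km, from the table: ρ = 0.365 kg/m³.
In steady level flight, lift balances weight: W = mg = 15800 × 9.81 = 1.55×10^5 N.
Dynamic pressure q = 0.5 × 0.365 × 206² = 7745 Pa.
Required CL = L/(qS) = 1.55×10^5/(7745·42.3) = 0.4731.
CD = 0.0215 + 0.044 × 0.4731² = 0.03135.
L/D = CL/CD = 0.4731 / 0.03135 = 15.1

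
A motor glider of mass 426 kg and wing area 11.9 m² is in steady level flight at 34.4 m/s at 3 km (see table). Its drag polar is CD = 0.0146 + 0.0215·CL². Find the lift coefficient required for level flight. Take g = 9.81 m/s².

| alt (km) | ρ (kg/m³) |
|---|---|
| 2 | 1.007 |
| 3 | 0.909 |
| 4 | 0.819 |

At 3 km, from the table: ρ = 0.909 kg/m³.
Level flight ⇒ L = W = m·g = 426 × 9.81 = 4179.1 N.
Dynamic pressure q = 0.5 × 0.909 × 34.4² = 537.8 Pa.
CL = 2W/(ρv²S) = 2×4179.1/(0.909×34.4²×11.9) = 0.653.

CL = 0.653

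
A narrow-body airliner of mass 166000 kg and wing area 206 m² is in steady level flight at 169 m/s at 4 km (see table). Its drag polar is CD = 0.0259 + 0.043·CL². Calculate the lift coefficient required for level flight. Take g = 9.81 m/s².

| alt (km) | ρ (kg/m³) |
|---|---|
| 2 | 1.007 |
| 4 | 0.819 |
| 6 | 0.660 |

CL = 0.676

At 4 km, from the table: ρ = 0.819 kg/m³.
Level flight ⇒ L = W = m·g = 166000 × 9.81 = 1.6285×10^6 N.
Dynamic pressure q = 0.5 × 0.819 × 169² = 11700 Pa.
Required CL = L/(qS) = 1.6285×10^6/(11700·206) = 0.6759.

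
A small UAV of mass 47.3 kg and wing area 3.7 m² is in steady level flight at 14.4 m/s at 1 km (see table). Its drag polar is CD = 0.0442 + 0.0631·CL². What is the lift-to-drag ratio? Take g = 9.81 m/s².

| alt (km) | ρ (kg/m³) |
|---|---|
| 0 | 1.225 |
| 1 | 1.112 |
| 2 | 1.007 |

At 1 km, from the table: ρ = 1.112 kg/m³.
Weight W = mg = 47.3 × 9.81 = 464.01 N; in level flight L = W.
Dynamic pressure q = 0.5 × 1.112 × 14.4² = 115.3 Pa.
CL = W/(q·S) = 464.01 / (115.3 × 3.7) = 1.088.
CD = 0.0442 + 0.0631 × 1.088² = 0.1189.
L/D = CL/CD = 1.088 / 0.1189 = 9.15

L/D = 9.15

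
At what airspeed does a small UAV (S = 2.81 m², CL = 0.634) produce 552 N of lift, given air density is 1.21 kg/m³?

L = ½ρv²S·CL ⇒ v = √(2L/(ρ·S·CL))
v = √(2 × 552 / (1.21 × 2.81 × 0.634)) = √512.1 = 22.6 m/s

v = 22.6 m/s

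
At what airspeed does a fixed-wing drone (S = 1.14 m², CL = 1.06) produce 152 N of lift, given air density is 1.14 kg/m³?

v = 14.9 m/s

L = ½ρv²S·CL ⇒ v = √(2L/(ρ·S·CL))
v = √(2 × 152 / (1.14 × 1.14 × 1.06)) = √220.7 = 14.9 m/s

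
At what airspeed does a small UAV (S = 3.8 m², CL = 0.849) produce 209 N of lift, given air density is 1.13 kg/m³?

v = 10.7 m/s

L = ½ρv²S·CL ⇒ v = √(2L/(ρ·S·CL))
v = √(2 × 209 / (1.13 × 3.8 × 0.849)) = √114.7 = 10.7 m/s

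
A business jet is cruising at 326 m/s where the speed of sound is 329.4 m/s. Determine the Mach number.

M = 0.99

M = v/a = 326 / 329.4 = 0.99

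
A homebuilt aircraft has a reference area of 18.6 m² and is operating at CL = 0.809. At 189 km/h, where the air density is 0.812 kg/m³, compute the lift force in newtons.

L = 16800 N

Convert speed: v = 189 km/h ÷ 3.6 = 52.5 m/s.
Dynamic pressure q = ½ρv² = ½ × 0.812 × 52.5² = 1119 Pa.
L = q·S·CL = 1119 × 18.6 × 0.809 = 16800 N ≈ 16.8 kN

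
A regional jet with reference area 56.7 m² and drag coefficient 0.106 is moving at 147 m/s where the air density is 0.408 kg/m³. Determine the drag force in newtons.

Dynamic pressure q = ½ρv² = ½ × 0.408 × 147² = 4408 Pa.
D = q·S·CD = 4408 × 56.7 × 0.106 = 26500 N ≈ 26.5 kN

D = 26500 N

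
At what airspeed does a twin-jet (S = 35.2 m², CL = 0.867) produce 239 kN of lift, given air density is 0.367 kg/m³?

v = 207 m/s

L = ½ρv²S·CL ⇒ v = √(2L/(ρ·S·CL))
v = √(2 × 2.39×10^5 / (0.367 × 35.2 × 0.867)) = √42680 = 207 m/s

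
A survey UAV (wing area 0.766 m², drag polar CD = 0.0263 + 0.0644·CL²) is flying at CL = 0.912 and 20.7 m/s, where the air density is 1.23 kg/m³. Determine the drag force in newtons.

CD = 0.0263 + 0.0644 × 0.912² = 0.07986
D = ½ρv²S·CD = ½ × 1.23 × 20.7² × 0.766 × 0.07986 = 16.1 N

D = 16.1 N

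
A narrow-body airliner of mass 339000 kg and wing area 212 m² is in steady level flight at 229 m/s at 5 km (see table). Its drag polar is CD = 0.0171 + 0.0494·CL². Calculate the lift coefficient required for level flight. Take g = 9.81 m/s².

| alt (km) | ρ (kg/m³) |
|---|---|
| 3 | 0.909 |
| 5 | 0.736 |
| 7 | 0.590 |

At 5 km, from the table: ρ = 0.736 kg/m³.
Weight W = mg = 339000 × 9.81 = 3.3256×10^6 N; in level flight L = W.
q = ½ρv² = ½ × 0.736 × 229² = 19300 Pa.
CL = W/(q·S) = 3.3256×10^6 / (19300 × 212) = 0.8129.

CL = 0.813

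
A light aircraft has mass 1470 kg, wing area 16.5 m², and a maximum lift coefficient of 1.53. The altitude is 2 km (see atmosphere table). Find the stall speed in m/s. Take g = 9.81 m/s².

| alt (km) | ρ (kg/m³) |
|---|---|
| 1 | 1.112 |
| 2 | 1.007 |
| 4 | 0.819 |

V_stall = 33.7 m/s

At 2 km, from the table: ρ = 1.007 kg/m³.
Weight W = mg = 1470 × 9.81 = 14420 N.
From L = ½ρV²S·CL,max = W: V_stall = √(2W/(ρSCL,max)) = √(2·14420/(1.007·16.5·1.53))
V_stall = √1135 = 33.7 m/s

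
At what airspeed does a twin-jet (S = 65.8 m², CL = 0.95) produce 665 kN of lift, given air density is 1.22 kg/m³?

v = 132 m/s

L = ½ρv²S·CL ⇒ v = √(2L/(ρ·S·CL))
v = √(2 × 6.65×10^5 / (1.22 × 65.8 × 0.95)) = √17440 = 132 m/s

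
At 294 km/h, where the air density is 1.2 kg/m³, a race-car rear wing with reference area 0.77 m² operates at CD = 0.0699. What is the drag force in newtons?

Convert speed: v = 294 km/h ÷ 3.6 = 81.67 m/s.
Dynamic pressure q = ½ρv² = ½ × 1.2 × 81.67² = 4002 Pa.
D = q·S·CD = 4002 × 0.77 × 0.0699 = 215 N

D = 215 N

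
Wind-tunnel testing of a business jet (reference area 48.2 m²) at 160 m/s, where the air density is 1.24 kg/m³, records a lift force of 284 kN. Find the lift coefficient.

From L = ½ρv²S·CL, rearranging gives CL = 2L/(ρv²S).
CL = 2 × 2.84×10^5 / (1.24 × 160² × 48.2) = 0.371

CL = 0.371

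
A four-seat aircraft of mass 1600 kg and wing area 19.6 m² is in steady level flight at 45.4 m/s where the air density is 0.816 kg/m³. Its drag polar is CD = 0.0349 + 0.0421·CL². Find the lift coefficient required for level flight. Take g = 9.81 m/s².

In steady level flight, lift balances weight: W = mg = 1600 × 9.81 = 15696 N.
q = ½ρv² = ½ × 0.816 × 45.4² = 841 Pa.
Required CL = L/(qS) = 15696/(841·19.6) = 0.9523.

CL = 0.952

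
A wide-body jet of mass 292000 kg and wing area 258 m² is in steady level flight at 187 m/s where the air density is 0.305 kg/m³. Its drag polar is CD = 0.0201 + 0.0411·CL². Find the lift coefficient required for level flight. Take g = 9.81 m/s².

In steady level flight, lift balances weight: W = mg = 292000 × 9.81 = 2.8645×10^6 N.
Dynamic pressure q = 0.5 × 0.305 × 187² = 5333 Pa.
CL = 2W/(ρv²S) = 2×2.8645×10^6/(0.305×187²×258) = 2.082.

CL = 2.08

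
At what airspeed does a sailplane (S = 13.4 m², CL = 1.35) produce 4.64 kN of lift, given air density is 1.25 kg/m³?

L = ½ρv²S·CL ⇒ v = √(2L/(ρ·S·CL))
v = √(2 × 4640 / (1.25 × 13.4 × 1.35)) = √410.4 = 20.3 m/s

v = 20.3 m/s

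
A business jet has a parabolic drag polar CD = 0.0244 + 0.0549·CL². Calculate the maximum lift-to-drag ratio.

For CD = CD0 + K·CL², (L/D)max occurs at CL* = √(CD0/K) and equals 1/(2√(K·CD0)).
(L/D)max = 1/(2√(0.0549 × 0.0244)) = 1/(2 × 0.0366) = 13.7

(L/D)max = 13.7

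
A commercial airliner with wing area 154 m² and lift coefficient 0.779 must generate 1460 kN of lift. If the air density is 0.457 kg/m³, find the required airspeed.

v = 231 m/s

L = ½ρv²S·CL ⇒ v = √(2L/(ρ·S·CL))
v = √(2 × 1.46×10^6 / (0.457 × 154 × 0.779)) = √53260 = 231 m/s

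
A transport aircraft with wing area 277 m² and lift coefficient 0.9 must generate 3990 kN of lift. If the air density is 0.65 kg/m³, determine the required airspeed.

L = ½ρv²S·CL ⇒ v = √(2L/(ρ·S·CL))
v = √(2 × 3.99×10^6 / (0.65 × 277 × 0.9)) = √49250 = 222 m/s

v = 222 m/s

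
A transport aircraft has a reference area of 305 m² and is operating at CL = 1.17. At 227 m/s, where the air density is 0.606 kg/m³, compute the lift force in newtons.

L = 5.57×10^6 N

L = ½ρv²S·CL = ½ × 0.606 × 227² × 305 × 1.17 = 5.57×10^6 N ≈ 5570 kN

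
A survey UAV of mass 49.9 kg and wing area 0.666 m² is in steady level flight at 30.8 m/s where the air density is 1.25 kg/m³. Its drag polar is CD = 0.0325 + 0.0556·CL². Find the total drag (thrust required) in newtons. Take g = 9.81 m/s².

D = 46.6 N

In steady level flight, lift balances weight: W = mg = 49.9 × 9.81 = 489.52 N.
Dynamic pressure q = 0.5 × 1.25 × 30.8² = 592.9 Pa.
CL = W/(q·S) = 489.52 / (592.9 × 0.666) = 1.24.
CD = 0.0325 + 0.0556 × 1.24² = 0.1179.
D = q·S·CD = 592.9 × 0.666 × 0.1179 = 46.57 N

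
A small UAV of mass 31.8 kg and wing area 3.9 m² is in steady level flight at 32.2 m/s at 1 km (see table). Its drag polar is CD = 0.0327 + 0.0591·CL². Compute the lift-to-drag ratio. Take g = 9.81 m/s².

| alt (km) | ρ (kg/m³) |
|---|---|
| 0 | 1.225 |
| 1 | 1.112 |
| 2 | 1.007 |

At 1 km, from the table: ρ = 1.112 kg/m³.
Weight W = mg = 31.8 × 9.81 = 311.96 N; in level flight L = W.
Dynamic pressure q = 0.5 × 1.112 × 32.2² = 576.5 Pa.
CL = W/(q·S) = 311.96 / (576.5 × 3.9) = 0.1388.
CD = 0.0327 + 0.0591 × 0.1388² = 0.03384.
L/D = CL/CD = 0.1388 / 0.03384 = 4.1

L/D = 4.1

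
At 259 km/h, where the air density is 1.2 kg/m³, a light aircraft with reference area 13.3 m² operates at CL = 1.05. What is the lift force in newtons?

L = 43400 N

Convert speed: v = 259 km/h ÷ 3.6 = 71.94 m/s.
Dynamic pressure q = ½ρv² = ½ × 1.2 × 71.94² = 3106 Pa.
L = q·S·CL = 3106 × 13.3 × 1.05 = 43400 N ≈ 43.4 kN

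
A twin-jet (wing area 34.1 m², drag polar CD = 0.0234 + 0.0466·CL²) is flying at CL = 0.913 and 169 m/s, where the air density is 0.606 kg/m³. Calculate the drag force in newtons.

CD = 0.0234 + 0.0466 × 0.913² = 0.06224
D = ½ρv²S·CD = ½ × 0.606 × 169² × 34.1 × 0.06224 = 18400 N

D = 18400 N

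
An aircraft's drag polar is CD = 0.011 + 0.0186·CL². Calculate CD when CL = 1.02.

CD = 0.0304

CD = 0.011 + 0.0186 × 1.02² = 0.011 + 0.01935 = 0.0304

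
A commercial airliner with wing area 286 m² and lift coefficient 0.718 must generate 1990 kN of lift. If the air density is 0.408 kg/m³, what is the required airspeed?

v = 218 m/s

L = ½ρv²S·CL ⇒ v = √(2L/(ρ·S·CL))
v = √(2 × 1.99×10^6 / (0.408 × 286 × 0.718)) = √47500 = 218 m/s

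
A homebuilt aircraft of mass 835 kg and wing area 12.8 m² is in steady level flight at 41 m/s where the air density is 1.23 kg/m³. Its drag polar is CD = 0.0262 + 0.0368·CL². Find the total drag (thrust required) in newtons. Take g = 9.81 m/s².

Level flight ⇒ L = W = m·g = 835 × 9.81 = 8191.4 N.
q = ½ρv² = ½ × 1.23 × 41² = 1034 Pa.
CL = W/(q·S) = 8191.4 / (1034 × 12.8) = 0.619.
CD = 0.0262 + 0.0368 × 0.619² = 0.0403.
D = q·S·CD = 1034 × 12.8 × 0.0403 = 533.3 N

D = 533 N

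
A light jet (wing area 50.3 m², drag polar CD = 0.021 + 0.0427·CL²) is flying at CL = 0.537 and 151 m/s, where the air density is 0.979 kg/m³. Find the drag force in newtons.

D = 18700 N

CD = 0.021 + 0.0427 × 0.537² = 0.03331
D = ½ρv²S·CD = ½ × 0.979 × 151² × 50.3 × 0.03331 = 18700 N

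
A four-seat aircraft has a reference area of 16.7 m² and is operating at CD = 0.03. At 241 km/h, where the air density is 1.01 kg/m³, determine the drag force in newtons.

D = 1130 N

Convert speed: v = 241 km/h ÷ 3.6 = 66.94 m/s.
Dynamic pressure q = ½ρv² = ½ × 1.01 × 66.94² = 2263 Pa.
D = q·S·CD = 2263 × 16.7 × 0.03 = 1130 N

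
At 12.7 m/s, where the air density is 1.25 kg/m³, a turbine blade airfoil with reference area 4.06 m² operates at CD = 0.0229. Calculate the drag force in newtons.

D = 9.37 N

Dynamic pressure q = ½ρv² = ½ × 1.25 × 12.7² = 100.8 Pa.
D = q·S·CD = 100.8 × 4.06 × 0.0229 = 9.37 N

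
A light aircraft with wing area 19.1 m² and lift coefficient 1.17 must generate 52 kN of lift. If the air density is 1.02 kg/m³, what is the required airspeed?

L = ½ρv²S·CL ⇒ v = √(2L/(ρ·S·CL))
v = √(2 × 52000 / (1.02 × 19.1 × 1.17)) = √4563 = 67.5 m/s

v = 67.5 m/s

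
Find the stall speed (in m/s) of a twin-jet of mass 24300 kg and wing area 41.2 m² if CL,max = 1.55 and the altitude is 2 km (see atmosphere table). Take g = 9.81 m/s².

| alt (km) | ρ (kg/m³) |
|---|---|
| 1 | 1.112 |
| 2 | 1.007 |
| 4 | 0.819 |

At 2 km, from the table: ρ = 1.007 kg/m³.
At stall, lift equals weight: L = W = m·g = 24300 × 9.81 = 2.384×10^5 N.
From L = ½ρV²S·CL,max = W: V_stall = √(2W/(ρSCL,max)) = √(2·2.384×10^5/(1.007·41.2·1.55))
V_stall = √7414 = 86.1 m/s

V_stall = 86.1 m/s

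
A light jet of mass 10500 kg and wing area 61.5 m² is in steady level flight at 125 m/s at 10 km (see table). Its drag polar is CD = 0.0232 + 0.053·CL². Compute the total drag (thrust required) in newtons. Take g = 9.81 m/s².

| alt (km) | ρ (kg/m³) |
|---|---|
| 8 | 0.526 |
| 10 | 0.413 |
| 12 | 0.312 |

D = 7440 N

At 10 km, from the table: ρ = 0.413 kg/m³.
Level flight ⇒ L = W = m·g = 10500 × 9.81 = 1.03×10^5 N.
q = ½ρv² = ½ × 0.413 × 125² = 3227 Pa.
CL = W/(q·S) = 1.03×10^5 / (3227 × 61.5) = 0.5191.
CD = 0.0232 + 0.053 × 0.5191² = 0.03748.
D = q·S·CD = 3227 × 61.5 × 0.03748 = 7438 N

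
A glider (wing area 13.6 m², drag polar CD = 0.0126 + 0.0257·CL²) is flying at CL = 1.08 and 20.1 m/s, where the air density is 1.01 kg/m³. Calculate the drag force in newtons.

CD = 0.0126 + 0.0257 × 1.08² = 0.04258
D = ½ρv²S·CD = ½ × 1.01 × 20.1² × 13.6 × 0.04258 = 118 N

D = 118 N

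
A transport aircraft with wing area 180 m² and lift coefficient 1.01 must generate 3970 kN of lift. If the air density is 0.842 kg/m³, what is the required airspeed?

L = ½ρv²S·CL ⇒ v = √(2L/(ρ·S·CL))
v = √(2 × 3.97×10^6 / (0.842 × 180 × 1.01)) = √51870 = 228 m/s

v = 228 m/s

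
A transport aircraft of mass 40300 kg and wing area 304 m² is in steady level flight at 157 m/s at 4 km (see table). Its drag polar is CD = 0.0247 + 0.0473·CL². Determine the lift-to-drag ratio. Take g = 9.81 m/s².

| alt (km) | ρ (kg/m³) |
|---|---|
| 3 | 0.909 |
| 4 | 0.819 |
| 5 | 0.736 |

At 4 km, from the table: ρ = 0.819 kg/m³.
Weight W = mg = 40300 × 9.81 = 3.9534×10^5 N; in level flight L = W.
q = ½ρv² = ½ × 0.819 × 157² = 10090 Pa.
CL = 2W/(ρv²S) = 2×3.9534×10^5/(0.819×157²×304) = 0.1288.
CD = 0.0247 + 0.0473 × 0.1288² = 0.02549.
L/D = CL/CD = 0.1288 / 0.02549 = 5.06

L/D = 5.06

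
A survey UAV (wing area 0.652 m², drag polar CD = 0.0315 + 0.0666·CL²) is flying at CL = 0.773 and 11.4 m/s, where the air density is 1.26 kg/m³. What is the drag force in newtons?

D = 3.81 N

CD = 0.0315 + 0.0666 × 0.773² = 0.0713
D = ½ρv²S·CD = ½ × 1.26 × 11.4² × 0.652 × 0.0713 = 3.81 N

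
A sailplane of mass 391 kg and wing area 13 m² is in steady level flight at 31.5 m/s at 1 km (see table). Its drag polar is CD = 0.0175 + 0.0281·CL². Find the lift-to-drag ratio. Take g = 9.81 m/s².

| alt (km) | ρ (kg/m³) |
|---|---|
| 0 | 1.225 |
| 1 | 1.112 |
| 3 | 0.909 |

L/D = 20.9

At 1 km, from the table: ρ = 1.112 kg/m³.
Weight W = mg = 391 × 9.81 = 3835.7 N; in level flight L = W.
Dynamic pressure q = 0.5 × 1.112 × 31.5² = 551.7 Pa.
CL = W/(q·S) = 3835.7 / (551.7 × 13) = 0.5348.
CD = 0.0175 + 0.0281 × 0.5348² = 0.02554.
L/D = CL/CD = 0.5348 / 0.02554 = 20.9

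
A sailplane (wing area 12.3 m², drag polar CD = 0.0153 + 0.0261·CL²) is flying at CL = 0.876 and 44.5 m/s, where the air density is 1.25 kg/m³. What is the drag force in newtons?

D = 538 N

CD = 0.0153 + 0.0261 × 0.876² = 0.03533
D = ½ρv²S·CD = ½ × 1.25 × 44.5² × 12.3 × 0.03533 = 538 N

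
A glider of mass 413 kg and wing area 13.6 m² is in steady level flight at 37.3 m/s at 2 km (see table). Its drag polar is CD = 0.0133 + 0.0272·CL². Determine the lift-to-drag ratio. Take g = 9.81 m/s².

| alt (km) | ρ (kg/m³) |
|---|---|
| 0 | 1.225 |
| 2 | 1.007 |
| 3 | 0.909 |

At 2 km, from the table: ρ = 1.007 kg/m³.
Level flight ⇒ L = W = m·g = 413 × 9.81 = 4051.5 N.
q = ½ρv² = ½ × 1.007 × 37.3² = 700.5 Pa.
Required CL = L/(qS) = 4051.5/(700.5·13.6) = 0.4253.
CD = 0.0133 + 0.0272 × 0.4253² = 0.01822.
L/D = CL/CD = 0.4253 / 0.01822 = 23.3

L/D = 23.3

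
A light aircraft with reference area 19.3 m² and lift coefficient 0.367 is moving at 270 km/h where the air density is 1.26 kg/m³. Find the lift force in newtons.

Convert speed: v = 270 km/h ÷ 3.6 = 75 m/s.
Dynamic pressure q = ½ρv² = ½ × 1.26 × 75² = 3544 Pa.
L = q·S·CL = 3544 × 19.3 × 0.367 = 25100 N ≈ 25.1 kN

L = 25100 N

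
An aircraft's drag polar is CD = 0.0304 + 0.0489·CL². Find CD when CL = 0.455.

CD = 0.0405

CD = 0.0304 + 0.0489 × 0.455² = 0.0304 + 0.01012 = 0.0405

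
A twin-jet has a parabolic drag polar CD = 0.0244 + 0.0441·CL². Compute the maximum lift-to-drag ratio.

(L/D)max = 15.2

For CD = CD0 + K·CL², (L/D)max occurs at CL* = √(CD0/K) and equals 1/(2√(K·CD0)).
(L/D)max = 1/(2√(0.0441 × 0.0244)) = 1/(2 × 0.0328) = 15.2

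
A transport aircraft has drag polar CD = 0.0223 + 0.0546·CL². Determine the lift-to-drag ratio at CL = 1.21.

L/D = 11.8

CD = 0.0223 + 0.0546 × 1.21² = 0.1022
L/D = CL/CD = 1.21 / 0.1022 = 11.8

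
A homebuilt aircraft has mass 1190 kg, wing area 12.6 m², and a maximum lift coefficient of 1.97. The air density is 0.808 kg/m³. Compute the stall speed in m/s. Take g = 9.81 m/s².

Stall occurs when L = W at CL,max. W = mg = 1190 × 9.81 = 11670 N.
V_stall = √(2W/(ρ·S·CL,max)) = √(2 × 11670 / (0.808 × 12.6 × 1.97))
V_stall = √1164 = 34.1 m/s

V_stall = 34.1 m/s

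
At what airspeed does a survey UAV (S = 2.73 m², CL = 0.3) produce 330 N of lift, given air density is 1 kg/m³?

v = 28.4 m/s

L = ½ρv²S·CL ⇒ v = √(2L/(ρ·S·CL))
v = √(2 × 330 / (1 × 2.73 × 0.3)) = √805.9 = 28.4 m/s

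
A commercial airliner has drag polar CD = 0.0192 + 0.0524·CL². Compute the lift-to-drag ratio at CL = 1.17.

L/D = 12.9

CD = 0.0192 + 0.0524 × 1.17² = 0.09093
L/D = CL/CD = 1.17 / 0.09093 = 12.9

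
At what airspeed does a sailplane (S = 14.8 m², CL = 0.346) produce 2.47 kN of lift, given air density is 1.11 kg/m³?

v = 29.5 m/s

L = ½ρv²S·CL ⇒ v = √(2L/(ρ·S·CL))
v = √(2 × 2470 / (1.11 × 14.8 × 0.346)) = √869.1 = 29.5 m/s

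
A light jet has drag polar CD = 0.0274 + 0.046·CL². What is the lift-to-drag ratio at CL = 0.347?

L/D = 10.5

CD = 0.0274 + 0.046 × 0.347² = 0.03294
L/D = CL/CD = 0.347 / 0.03294 = 10.5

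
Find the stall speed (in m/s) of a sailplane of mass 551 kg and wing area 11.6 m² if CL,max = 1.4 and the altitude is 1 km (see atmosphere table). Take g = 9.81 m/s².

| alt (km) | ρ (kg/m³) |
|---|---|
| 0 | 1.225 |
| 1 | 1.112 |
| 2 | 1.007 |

V_stall = 24.5 m/s

At 1 km, from the table: ρ = 1.112 kg/m³.
Stall occurs when L = W at CL,max. W = mg = 551 × 9.81 = 5405 N.
From L = ½ρV²S·CL,max = W: V_stall = √(2W/(ρSCL,max)) = √(2·5405/(1.112·11.6·1.4))
V_stall = √598.6 = 24.5 m/s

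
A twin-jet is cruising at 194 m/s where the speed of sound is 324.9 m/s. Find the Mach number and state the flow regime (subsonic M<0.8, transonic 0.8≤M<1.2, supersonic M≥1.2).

M = v/a = 194 / 324.9 = 0.597
M = 0.597 → subsonic.

M = 0.597 (subsonic)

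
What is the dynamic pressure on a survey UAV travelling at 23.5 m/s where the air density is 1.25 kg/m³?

q = 345 Pa

q = ½ρv² = ½ × 1.25 × 23.5² = 345 Pa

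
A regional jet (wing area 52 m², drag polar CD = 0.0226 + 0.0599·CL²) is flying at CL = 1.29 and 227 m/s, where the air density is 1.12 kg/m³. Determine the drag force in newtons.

CD = 0.0226 + 0.0599 × 1.29² = 0.1223
D = ½ρv²S·CD = ½ × 1.12 × 227² × 52 × 0.1223 = 1.83×10^5 N

D = 1.83×10^5 N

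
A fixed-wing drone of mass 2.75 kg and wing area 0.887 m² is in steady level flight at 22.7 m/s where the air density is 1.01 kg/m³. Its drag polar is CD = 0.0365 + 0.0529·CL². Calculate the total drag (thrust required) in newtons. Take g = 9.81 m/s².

In steady level flight, lift balances weight: W = mg = 2.75 × 9.81 = 26.978 N.
q = ½ρv² = ½ × 1.01 × 22.7² = 260.2 Pa.
CL = W/(q·S) = 26.978 / (260.2 × 0.887) = 0.1169.
CD = 0.0365 + 0.0529 × 0.1169² = 0.03722.
D = q·S·CD = 260.2 × 0.887 × 0.03722 = 8.592 N

D = 8.59 N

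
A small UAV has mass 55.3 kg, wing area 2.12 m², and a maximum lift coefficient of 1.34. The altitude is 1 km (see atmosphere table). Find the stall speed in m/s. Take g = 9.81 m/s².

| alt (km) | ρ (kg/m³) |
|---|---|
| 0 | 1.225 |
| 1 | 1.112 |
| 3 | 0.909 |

At 1 km, from the table: ρ = 1.112 kg/m³.
Weight W = mg = 55.3 × 9.81 = 542.5 N.
From L = ½ρV²S·CL,max = W: V_stall = √(2W/(ρSCL,max)) = √(2·542.5/(1.112·2.12·1.34))
V_stall = √343.5 = 18.5 m/s

V_stall = 18.5 m/s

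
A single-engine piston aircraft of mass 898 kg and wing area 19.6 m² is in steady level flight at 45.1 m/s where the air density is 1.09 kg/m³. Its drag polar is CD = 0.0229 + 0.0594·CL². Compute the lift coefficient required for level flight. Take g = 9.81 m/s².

CL = 0.405

Weight W = mg = 898 × 9.81 = 8809.4 N; in level flight L = W.
q = ½ρv² = ½ × 1.09 × 45.1² = 1109 Pa.
Required CL = L/(qS) = 8809.4/(1109·19.6) = 0.4055.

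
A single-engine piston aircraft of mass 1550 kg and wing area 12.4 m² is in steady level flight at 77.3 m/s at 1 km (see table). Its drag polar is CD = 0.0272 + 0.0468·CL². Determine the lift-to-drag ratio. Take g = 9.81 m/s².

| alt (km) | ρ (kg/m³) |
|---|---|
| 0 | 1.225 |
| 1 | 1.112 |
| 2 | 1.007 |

At 1 km, from the table: ρ = 1.112 kg/m³.
In steady level flight, lift balances weight: W = mg = 1550 × 9.81 = 15206 N.
Dynamic pressure q = 0.5 × 1.112 × 77.3² = 3322 Pa.
CL = 2W/(ρv²S) = 2×15206/(1.112×77.3²×12.4) = 0.3691.
CD = 0.0272 + 0.0468 × 0.3691² = 0.03358.
L/D = CL/CD = 0.3691 / 0.03358 = 11

L/D = 11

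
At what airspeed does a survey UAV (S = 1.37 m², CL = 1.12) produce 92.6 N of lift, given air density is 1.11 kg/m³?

v = 10.4 m/s

L = ½ρv²S·CL ⇒ v = √(2L/(ρ·S·CL))
v = √(2 × 92.6 / (1.11 × 1.37 × 1.12)) = √108.7 = 10.4 m/s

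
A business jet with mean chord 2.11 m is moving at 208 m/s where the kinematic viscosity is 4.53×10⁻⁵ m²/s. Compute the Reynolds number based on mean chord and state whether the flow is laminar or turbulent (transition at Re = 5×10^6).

Re = v·c/ν = 208 × 2.11 / (4.53×10⁻⁵) = 9.69×10^6
Since 9.69×10^6 > 5×10^6, the flow is turbulent.

Re = 9.69×10^6 (turbulent)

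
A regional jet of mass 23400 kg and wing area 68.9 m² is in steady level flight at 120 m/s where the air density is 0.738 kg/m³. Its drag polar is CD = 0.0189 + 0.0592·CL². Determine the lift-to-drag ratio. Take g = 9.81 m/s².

In steady level flight, lift balances weight: W = mg = 23400 × 9.81 = 2.2955×10^5 N.
q = ½ρv² = ½ × 0.738 × 120² = 5314 Pa.
CL = W/(q·S) = 2.2955×10^5 / (5314 × 68.9) = 0.627.
CD = 0.0189 + 0.0592 × 0.627² = 0.04217.
L/D = CL/CD = 0.627 / 0.04217 = 14.9

L/D = 14.9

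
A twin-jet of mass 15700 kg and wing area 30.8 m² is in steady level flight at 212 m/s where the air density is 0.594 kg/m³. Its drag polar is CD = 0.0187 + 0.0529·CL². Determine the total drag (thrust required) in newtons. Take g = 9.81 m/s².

In steady level flight, lift balances weight: W = mg = 15700 × 9.81 = 1.5402×10^5 N.
q = ½ρv² = ½ × 0.594 × 212² = 13350 Pa.
Required CL = L/(qS) = 1.5402×10^5/(13350·30.8) = 0.3746.
CD = 0.0187 + 0.0529 × 0.3746² = 0.02612.
D = q·S·CD = 13350 × 30.8 × 0.02612 = 10740 N

D = 10700 N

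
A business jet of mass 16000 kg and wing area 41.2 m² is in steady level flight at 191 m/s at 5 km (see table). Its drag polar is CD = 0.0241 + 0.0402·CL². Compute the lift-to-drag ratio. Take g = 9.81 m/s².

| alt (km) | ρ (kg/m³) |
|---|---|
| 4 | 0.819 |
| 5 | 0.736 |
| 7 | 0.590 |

L/D = 10.4

At 5 km, from the table: ρ = 0.736 kg/m³.
In steady level flight, lift balances weight: W = mg = 16000 × 9.81 = 1.5696×10^5 N.
Dynamic pressure q = 0.5 × 0.736 × 191² = 13430 Pa.
Required CL = L/(qS) = 1.5696×10^5/(13430·41.2) = 0.2838.
CD = 0.0241 + 0.0402 × 0.2838² = 0.02734.
L/D = CL/CD = 0.2838 / 0.02734 = 10.4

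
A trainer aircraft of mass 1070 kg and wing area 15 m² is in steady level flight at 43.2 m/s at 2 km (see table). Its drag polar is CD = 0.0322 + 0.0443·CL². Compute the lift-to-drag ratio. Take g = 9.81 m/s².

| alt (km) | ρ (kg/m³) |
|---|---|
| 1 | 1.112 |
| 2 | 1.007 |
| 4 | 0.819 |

L/D = 13.1

At 2 km, from the table: ρ = 1.007 kg/m³.
In steady level flight, lift balances weight: W = mg = 1070 × 9.81 = 10497 N.
Dynamic pressure q = 0.5 × 1.007 × 43.2² = 939.7 Pa.
CL = W/(q·S) = 10497 / (939.7 × 15) = 0.7447.
CD = 0.0322 + 0.0443 × 0.7447² = 0.05677.
L/D = CL/CD = 0.7447 / 0.05677 = 13.1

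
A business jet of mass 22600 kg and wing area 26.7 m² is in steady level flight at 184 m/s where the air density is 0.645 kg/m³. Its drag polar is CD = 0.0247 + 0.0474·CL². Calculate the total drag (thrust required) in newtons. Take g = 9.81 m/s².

In steady level flight, lift balances weight: W = mg = 22600 × 9.81 = 2.2171×10^5 N.
q = ½ρv² = ½ × 0.645 × 184² = 10920 Pa.
CL = 2W/(ρv²S) = 2×2.2171×10^5/(0.645×184²×26.7) = 0.7605.
CD = 0.0247 + 0.0474 × 0.7605² = 0.05211.
D = q·S·CD = 10920 × 26.7 × 0.05211 = 15190 N

D = 15200 N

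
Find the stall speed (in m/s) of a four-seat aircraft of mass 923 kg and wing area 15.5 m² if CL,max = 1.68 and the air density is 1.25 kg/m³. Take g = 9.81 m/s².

V_stall = 23.6 m/s

At stall, lift equals weight: L = W = m·g = 923 × 9.81 = 9055 N.
V_stall = √(2W/(ρ·S·CL,max)) = √(2 × 9055 / (1.25 × 15.5 × 1.68))
V_stall = √556.4 = 23.6 m/s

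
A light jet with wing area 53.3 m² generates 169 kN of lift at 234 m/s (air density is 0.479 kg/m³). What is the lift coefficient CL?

From L = ½ρv²S·CL, rearranging gives CL = 2L/(ρv²S).
CL = 2 × 1.69×10^5 / (0.479 × 234² × 53.3) = 0.242

CL = 0.242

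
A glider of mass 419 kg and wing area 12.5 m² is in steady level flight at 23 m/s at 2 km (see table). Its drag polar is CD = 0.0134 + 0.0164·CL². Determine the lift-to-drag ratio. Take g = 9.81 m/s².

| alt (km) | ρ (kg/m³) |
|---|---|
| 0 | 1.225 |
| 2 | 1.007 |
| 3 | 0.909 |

At 2 km, from the table: ρ = 1.007 kg/m³.
Level flight ⇒ L = W = m·g = 419 × 9.81 = 4110.4 N.
Dynamic pressure q = 0.5 × 1.007 × 23² = 266.4 Pa.
CL = W/(q·S) = 4110.4 / (266.4 × 12.5) = 1.235.
CD = 0.0134 + 0.0164 × 1.235² = 0.0384.
L/D = CL/CD = 1.235 / 0.0384 = 32.2

L/D = 32.2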